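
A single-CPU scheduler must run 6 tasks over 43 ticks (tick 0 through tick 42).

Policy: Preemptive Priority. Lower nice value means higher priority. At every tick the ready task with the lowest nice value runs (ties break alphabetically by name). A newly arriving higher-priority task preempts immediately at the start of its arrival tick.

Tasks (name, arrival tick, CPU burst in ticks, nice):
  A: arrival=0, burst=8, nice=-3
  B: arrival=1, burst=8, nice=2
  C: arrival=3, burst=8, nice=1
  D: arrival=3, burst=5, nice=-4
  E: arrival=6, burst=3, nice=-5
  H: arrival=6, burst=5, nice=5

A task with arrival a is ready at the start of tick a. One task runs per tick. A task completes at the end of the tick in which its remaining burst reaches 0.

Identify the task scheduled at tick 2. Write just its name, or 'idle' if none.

t=0: ready={A} → run A
t=1: ready={A,B} → run A
t=2: ready={A,B} → run A
t=3: ready={A,B,C,D} → run D
t=4: ready={A,B,C,D} → run D
t=5: ready={A,B,C,D} → run D
t=6: ready={A,B,C,D,E,H} → run E
t=7: ready={A,B,C,D,E,H} → run E
t=8: ready={A,B,C,D,E,H} → run E
t=9: ready={A,B,C,D,H} → run D
t=10: ready={A,B,C,D,H} → run D
t=11: ready={A,B,C,H} → run A
t=12: ready={A,B,C,H} → run A
t=13: ready={A,B,C,H} → run A
t=14: ready={A,B,C,H} → run A
t=15: ready={A,B,C,H} → run A
t=16: ready={B,C,H} → run C
t=17: ready={B,C,H} → run C
t=18: ready={B,C,H} → run C
t=19: ready={B,C,H} → run C
t=20: ready={B,C,H} → run C
t=21: ready={B,C,H} → run C
t=22: ready={B,C,H} → run C
t=23: ready={B,C,H} → run C
t=24: ready={B,H} → run B
t=25: ready={B,H} → run B
t=26: ready={B,H} → run B
t=27: ready={B,H} → run B
t=28: ready={B,H} → run B
t=29: ready={B,H} → run B
t=30: ready={B,H} → run B
t=31: ready={B,H} → run B
t=32: ready={H} → run H
t=33: ready={H} → run H
t=34: ready={H} → run H
t=35: ready={H} → run H
t=36: ready={H} → run H
t=37: (idle)
t=38: (idle)
t=39: (idle)
t=40: (idle)
t=41: (idle)
t=42: (idle)

running at tick 2 = A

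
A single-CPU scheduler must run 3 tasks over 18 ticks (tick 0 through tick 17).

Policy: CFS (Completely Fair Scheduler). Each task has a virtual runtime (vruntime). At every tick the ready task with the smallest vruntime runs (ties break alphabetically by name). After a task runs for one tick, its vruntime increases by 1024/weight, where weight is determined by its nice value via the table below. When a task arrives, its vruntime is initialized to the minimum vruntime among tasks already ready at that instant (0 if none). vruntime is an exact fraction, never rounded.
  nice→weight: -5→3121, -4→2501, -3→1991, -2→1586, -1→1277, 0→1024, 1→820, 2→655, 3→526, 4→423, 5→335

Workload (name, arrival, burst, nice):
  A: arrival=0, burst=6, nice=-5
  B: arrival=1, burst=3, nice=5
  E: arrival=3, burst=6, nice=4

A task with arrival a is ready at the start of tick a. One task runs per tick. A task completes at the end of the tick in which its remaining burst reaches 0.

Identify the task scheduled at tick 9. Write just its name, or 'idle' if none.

t=0: vr[A=0] → run A
t=1: vr[A=1024/3121 B=1024/3121] → run A
t=2: vr[A=2048/3121 B=1024/3121] → run B
t=3: vr[A=2048/3121 B=3538944/1045535 E=2048/3121] → run A
t=4: vr[A=3072/3121 B=3538944/1045535 E=2048/3121] → run E
t=5: vr[A=3072/3121 B=3538944/1045535 E=4062208/1320183] → run A
t=6: vr[A=4096/3121 B=3538944/1045535 E=4062208/1320183] → run A
t=7: vr[A=5120/3121 B=3538944/1045535 E=4062208/1320183] → run A
t=8: vr[B=3538944/1045535 E=4062208/1320183] → run E
t=9: vr[B=3538944/1045535 E=7258112/1320183] → run B
t=10: vr[B=6734848/1045535 E=7258112/1320183] → run E
t=11: vr[B=6734848/1045535 E=3484672/440061] → run B
t=12: vr[E=3484672/440061] → run E
t=13: vr[E=13649920/1320183] → run E
t=14: vr[E=16845824/1320183] → run E
t=15: (idle)
t=16: (idle)
t=17: (idle)

running at tick 9 = B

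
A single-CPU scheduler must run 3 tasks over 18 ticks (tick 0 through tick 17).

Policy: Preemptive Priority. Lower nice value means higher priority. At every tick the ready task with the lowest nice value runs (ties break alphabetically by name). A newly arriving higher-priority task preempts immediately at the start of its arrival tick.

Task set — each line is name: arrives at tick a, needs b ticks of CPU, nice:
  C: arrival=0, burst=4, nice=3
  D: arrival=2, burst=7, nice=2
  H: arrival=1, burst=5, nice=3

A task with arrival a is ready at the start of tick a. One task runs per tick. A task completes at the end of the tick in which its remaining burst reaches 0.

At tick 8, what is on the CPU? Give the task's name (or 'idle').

running at tick 8 = D

t=0: ready={C} → run C
t=1: ready={C,H} → run C
t=2: ready={C,D,H} → run D
t=3: ready={C,D,H} → run D
t=4: ready={C,D,H} → run D
t=5: ready={C,D,H} → run D
t=6: ready={C,D,H} → run D
t=7: ready={C,D,H} → run D
t=8: ready={C,D,H} → run D
t=9: ready={C,H} → run C
t=10: ready={C,H} → run C
t=11: ready={H} → run H
t=12: ready={H} → run H
t=13: ready={H} → run H
t=14: ready={H} → run H
t=15: ready={H} → run H
t=16: (idle)
t=17: (idle)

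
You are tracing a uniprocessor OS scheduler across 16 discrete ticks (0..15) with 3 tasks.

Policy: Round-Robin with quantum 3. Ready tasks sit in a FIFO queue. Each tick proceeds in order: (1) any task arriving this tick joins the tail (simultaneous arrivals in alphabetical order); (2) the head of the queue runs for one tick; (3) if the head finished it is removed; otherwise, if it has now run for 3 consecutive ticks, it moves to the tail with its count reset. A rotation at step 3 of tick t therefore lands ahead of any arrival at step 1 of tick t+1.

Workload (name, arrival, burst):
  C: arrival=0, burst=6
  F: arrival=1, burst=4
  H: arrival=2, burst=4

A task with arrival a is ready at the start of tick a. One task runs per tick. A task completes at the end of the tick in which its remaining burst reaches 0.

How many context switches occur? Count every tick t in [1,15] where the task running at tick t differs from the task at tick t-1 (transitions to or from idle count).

t=0: queue=[C] q_used=0 → run C
t=1: queue=[C,F] q_used=1 → run C
t=2: queue=[C,F,H] q_used=2 → run C
t=3: queue=[F,H,C] q_used=0 → run F
t=4: queue=[F,H,C] q_used=1 → run F
t=5: queue=[F,H,C] q_used=2 → run F
t=6: queue=[H,C,F] q_used=0 → run H
t=7: queue=[H,C,F] q_used=1 → run H
t=8: queue=[H,C,F] q_used=2 → run H
t=9: queue=[C,F,H] q_used=0 → run C
t=10: queue=[C,F,H] q_used=1 → run C
t=11: queue=[C,F,H] q_used=2 → run C
t=12: queue=[F,H] q_used=0 → run F
t=13: queue=[H] q_used=0 → run H
t=14: (idle)
t=15: (idle)

context switches = 6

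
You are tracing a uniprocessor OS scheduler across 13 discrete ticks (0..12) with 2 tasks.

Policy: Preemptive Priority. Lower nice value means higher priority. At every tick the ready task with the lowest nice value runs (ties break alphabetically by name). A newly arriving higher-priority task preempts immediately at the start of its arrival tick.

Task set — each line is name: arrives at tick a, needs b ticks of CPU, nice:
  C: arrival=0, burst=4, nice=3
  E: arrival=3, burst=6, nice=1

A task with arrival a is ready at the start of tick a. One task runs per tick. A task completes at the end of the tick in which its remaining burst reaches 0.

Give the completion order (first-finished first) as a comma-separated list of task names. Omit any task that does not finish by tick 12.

completion order = E, C

t=0: ready={C} → run C
t=1: ready={C} → run C
t=2: ready={C} → run C
t=3: ready={C,E} → run E
t=4: ready={C,E} → run E
t=5: ready={C,E} → run E
t=6: ready={C,E} → run E
t=7: ready={C,E} → run E
t=8: ready={C,E} → run E
t=9: ready={C} → run C
t=10: (idle)
t=11: (idle)
t=12: (idle)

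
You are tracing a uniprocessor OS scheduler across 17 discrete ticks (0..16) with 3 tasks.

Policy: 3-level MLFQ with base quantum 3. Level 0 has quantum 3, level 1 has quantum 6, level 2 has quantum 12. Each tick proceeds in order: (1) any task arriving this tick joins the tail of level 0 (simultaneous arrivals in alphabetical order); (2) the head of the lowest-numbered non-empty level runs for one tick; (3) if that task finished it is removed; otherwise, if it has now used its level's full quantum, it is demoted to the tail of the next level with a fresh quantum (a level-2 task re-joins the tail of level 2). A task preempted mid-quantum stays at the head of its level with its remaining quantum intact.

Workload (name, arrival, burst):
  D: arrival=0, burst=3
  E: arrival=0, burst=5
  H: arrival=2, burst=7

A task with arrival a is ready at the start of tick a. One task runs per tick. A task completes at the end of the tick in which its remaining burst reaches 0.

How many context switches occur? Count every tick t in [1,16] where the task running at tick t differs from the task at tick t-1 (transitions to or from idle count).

t=0: L0/L1/L2 = DE/-/- → run D
t=1: L0/L1/L2 = DE/-/- → run D
t=2: L0/L1/L2 = DEH/-/- → run D
t=3: L0/L1/L2 = EH/-/- → run E
t=4: L0/L1/L2 = EH/-/- → run E
t=5: L0/L1/L2 = EH/-/- → run E
t=6: L0/L1/L2 = H/E/- → run H
t=7: L0/L1/L2 = H/E/- → run H
t=8: L0/L1/L2 = H/E/- → run H
t=9: L0/L1/L2 = -/EH/- → run E
t=10: L0/L1/L2 = -/EH/- → run E
t=11: L0/L1/L2 = -/H/- → run H
t=12: L0/L1/L2 = -/H/- → run H
t=13: L0/L1/L2 = -/H/- → run H
t=14: L0/L1/L2 = -/H/- → run H
t=15: (idle)
t=16: (idle)

context switches = 5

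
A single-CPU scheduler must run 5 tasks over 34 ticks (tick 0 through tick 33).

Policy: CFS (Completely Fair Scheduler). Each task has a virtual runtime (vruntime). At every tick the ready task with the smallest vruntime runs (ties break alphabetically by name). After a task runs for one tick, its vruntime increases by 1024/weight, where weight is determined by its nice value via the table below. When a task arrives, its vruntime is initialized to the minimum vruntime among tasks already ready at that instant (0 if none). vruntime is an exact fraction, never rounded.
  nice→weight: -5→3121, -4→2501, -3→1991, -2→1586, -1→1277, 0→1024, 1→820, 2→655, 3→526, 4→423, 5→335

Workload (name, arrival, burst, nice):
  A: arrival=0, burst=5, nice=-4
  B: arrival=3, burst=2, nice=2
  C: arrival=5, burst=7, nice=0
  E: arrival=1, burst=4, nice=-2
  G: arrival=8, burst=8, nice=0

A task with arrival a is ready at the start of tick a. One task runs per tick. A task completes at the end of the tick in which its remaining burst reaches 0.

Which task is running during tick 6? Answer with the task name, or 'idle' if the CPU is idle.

running at tick 6 = E

t=0: vr[A=0] → run A
t=1: vr[A=1024/2501 E=1024/2501] → run A
t=2: vr[A=2048/2501 E=1024/2501] → run E
t=3: vr[A=2048/2501 B=2048/2501 E=34304/32513] → run A
t=4: vr[A=3072/2501 B=2048/2501 E=34304/32513] → run B
t=5: vr[A=3072/2501 B=3902464/1638155 C=34304/32513 E=34304/32513] → run C
t=6: vr[A=3072/2501 B=3902464/1638155 C=66817/32513 E=34304/32513] → run E
t=7: vr[A=3072/2501 B=3902464/1638155 C=66817/32513 E=55296/32513] → run A
t=8: vr[A=4096/2501 B=3902464/1638155 C=66817/32513 E=55296/32513 G=4096/2501] → run A
t=9: vr[B=3902464/1638155 C=66817/32513 E=55296/32513 G=4096/2501] → run G
t=10: vr[B=3902464/1638155 C=66817/32513 E=55296/32513 G=6597/2501] → run E
t=11: vr[B=3902464/1638155 C=66817/32513 E=76288/32513 G=6597/2501] → run C
t=12: vr[B=3902464/1638155 C=99330/32513 E=76288/32513 G=6597/2501] → run E
t=13: vr[B=3902464/1638155 C=99330/32513 G=6597/2501] → run B
t=14: vr[C=99330/32513 G=6597/2501] → run G
t=15: vr[C=99330/32513 G=9098/2501] → run C
t=16: vr[C=131843/32513 G=9098/2501] → run G
t=17: vr[C=131843/32513 G=11599/2501] → run C
t=18: vr[C=164356/32513 G=11599/2501] → run G
t=19: vr[C=164356/32513 G=14100/2501] → run C
t=20: vr[C=196869/32513 G=14100/2501] → run G
t=21: vr[C=196869/32513 G=16601/2501] → run C
t=22: vr[C=229382/32513 G=16601/2501] → run G
t=23: vr[C=229382/32513 G=19102/2501] → run C
t=24: vr[G=19102/2501] → run G
t=25: vr[G=21603/2501] → run G
t=26: (idle)
t=27: (idle)
t=28: (idle)
t=29: (idle)
t=30: (idle)
t=31: (idle)
t=32: (idle)
t=33: (idle)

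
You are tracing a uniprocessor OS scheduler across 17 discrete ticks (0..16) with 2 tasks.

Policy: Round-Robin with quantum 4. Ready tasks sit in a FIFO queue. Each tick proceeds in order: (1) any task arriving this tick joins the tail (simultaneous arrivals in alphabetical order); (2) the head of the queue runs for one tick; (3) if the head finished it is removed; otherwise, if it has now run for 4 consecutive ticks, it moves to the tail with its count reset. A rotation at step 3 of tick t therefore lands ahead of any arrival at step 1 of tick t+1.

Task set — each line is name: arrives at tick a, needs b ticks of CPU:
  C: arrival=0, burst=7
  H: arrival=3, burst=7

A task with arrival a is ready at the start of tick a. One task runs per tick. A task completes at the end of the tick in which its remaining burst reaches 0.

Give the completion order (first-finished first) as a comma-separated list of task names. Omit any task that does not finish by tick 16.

t=0: queue=[C] q_used=0 → run C
t=1: queue=[C] q_used=1 → run C
t=2: queue=[C] q_used=2 → run C
t=3: queue=[C,H] q_used=3 → run C
t=4: queue=[H,C] q_used=0 → run H
t=5: queue=[H,C] q_used=1 → run H
t=6: queue=[H,C] q_used=2 → run H
t=7: queue=[H,C] q_used=3 → run H
t=8: queue=[C,H] q_used=0 → run C
t=9: queue=[C,H] q_used=1 → run C
t=10: queue=[C,H] q_used=2 → run C
t=11: queue=[H] q_used=0 → run H
t=12: queue=[H] q_used=1 → run H
t=13: queue=[H] q_used=2 → run H
t=14: (idle)
t=15: (idle)
t=16: (idle)

completion order = C, H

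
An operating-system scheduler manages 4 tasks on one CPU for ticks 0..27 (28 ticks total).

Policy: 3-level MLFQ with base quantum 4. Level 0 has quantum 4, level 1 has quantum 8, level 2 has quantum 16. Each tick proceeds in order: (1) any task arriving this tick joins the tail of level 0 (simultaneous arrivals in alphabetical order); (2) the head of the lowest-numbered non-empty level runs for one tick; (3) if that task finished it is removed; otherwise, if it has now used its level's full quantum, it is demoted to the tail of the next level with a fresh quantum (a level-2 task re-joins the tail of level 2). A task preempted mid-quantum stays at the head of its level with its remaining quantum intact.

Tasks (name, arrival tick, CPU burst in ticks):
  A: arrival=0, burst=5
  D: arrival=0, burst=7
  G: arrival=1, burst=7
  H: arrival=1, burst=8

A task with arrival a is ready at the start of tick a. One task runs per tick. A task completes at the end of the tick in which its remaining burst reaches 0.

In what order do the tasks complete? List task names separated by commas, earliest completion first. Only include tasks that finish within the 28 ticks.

completion order = A, D, G, H

t=0: L0/L1/L2 = AD/-/- → run A
t=1: L0/L1/L2 = ADGH/-/- → run A
t=2: L0/L1/L2 = ADGH/-/- → run A
t=3: L0/L1/L2 = ADGH/-/- → run A
t=4: L0/L1/L2 = DGH/A/- → run D
t=5: L0/L1/L2 = DGH/A/- → run D
t=6: L0/L1/L2 = DGH/A/- → run D
t=7: L0/L1/L2 = DGH/A/- → run D
t=8: L0/L1/L2 = GH/AD/- → run G
t=9: L0/L1/L2 = GH/AD/- → run G
t=10: L0/L1/L2 = GH/AD/- → run G
t=11: L0/L1/L2 = GH/AD/- → run G
t=12: L0/L1/L2 = H/ADG/- → run H
t=13: L0/L1/L2 = H/ADG/- → run H
t=14: L0/L1/L2 = H/ADG/- → run H
t=15: L0/L1/L2 = H/ADG/- → run H
t=16: L0/L1/L2 = -/ADGH/- → run A
t=17: L0/L1/L2 = -/DGH/- → run D
t=18: L0/L1/L2 = -/DGH/- → run D
t=19: L0/L1/L2 = -/DGH/- → run D
t=20: L0/L1/L2 = -/GH/- → run G
t=21: L0/L1/L2 = -/GH/- → run G
t=22: L0/L1/L2 = -/GH/- → run G
t=23: L0/L1/L2 = -/H/- → run H
t=24: L0/L1/L2 = -/H/- → run H
t=25: L0/L1/L2 = -/H/- → run H
t=26: L0/L1/L2 = -/H/- → run H
t=27: (idle)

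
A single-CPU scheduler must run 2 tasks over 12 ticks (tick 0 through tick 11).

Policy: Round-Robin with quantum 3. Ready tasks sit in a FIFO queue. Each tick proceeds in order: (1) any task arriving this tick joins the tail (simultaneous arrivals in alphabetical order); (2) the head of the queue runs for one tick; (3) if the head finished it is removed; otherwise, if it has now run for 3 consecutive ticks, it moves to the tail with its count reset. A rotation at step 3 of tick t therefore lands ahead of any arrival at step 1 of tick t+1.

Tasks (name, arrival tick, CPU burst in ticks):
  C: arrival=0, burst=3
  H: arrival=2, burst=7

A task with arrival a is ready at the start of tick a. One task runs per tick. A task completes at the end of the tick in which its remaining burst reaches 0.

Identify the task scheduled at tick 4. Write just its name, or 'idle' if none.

running at tick 4 = H

t=0: queue=[C] q_used=0 → run C
t=1: queue=[C] q_used=1 → run C
t=2: queue=[C,H] q_used=2 → run C
t=3: queue=[H] q_used=0 → run H
t=4: queue=[H] q_used=1 → run H
t=5: queue=[H] q_used=2 → run H
t=6: queue=[H] q_used=0 → run H
t=7: queue=[H] q_used=1 → run H
t=8: queue=[H] q_used=2 → run H
t=9: queue=[H] q_used=0 → run H
t=10: (idle)
t=11: (idle)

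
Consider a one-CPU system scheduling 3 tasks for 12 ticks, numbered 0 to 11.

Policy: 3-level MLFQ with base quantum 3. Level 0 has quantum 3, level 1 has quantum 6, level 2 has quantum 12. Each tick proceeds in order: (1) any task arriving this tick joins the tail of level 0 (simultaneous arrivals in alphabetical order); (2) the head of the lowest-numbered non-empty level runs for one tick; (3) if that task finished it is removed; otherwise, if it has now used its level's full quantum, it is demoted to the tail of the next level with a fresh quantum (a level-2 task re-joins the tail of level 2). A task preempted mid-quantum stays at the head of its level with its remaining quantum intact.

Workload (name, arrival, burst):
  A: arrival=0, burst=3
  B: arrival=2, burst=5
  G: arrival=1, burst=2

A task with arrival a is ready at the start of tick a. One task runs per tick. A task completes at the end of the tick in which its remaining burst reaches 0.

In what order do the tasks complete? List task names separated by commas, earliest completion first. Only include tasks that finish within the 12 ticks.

completion order = A, G, B

t=0: L0/L1/L2 = A/-/- → run A
t=1: L0/L1/L2 = AG/-/- → run A
t=2: L0/L1/L2 = AGB/-/- → run A
t=3: L0/L1/L2 = GB/-/- → run G
t=4: L0/L1/L2 = GB/-/- → run G
t=5: L0/L1/L2 = B/-/- → run B
t=6: L0/L1/L2 = B/-/- → run B
t=7: L0/L1/L2 = B/-/- → run B
t=8: L0/L1/L2 = -/B/- → run B
t=9: L0/L1/L2 = -/B/- → run B
t=10: (idle)
t=11: (idle)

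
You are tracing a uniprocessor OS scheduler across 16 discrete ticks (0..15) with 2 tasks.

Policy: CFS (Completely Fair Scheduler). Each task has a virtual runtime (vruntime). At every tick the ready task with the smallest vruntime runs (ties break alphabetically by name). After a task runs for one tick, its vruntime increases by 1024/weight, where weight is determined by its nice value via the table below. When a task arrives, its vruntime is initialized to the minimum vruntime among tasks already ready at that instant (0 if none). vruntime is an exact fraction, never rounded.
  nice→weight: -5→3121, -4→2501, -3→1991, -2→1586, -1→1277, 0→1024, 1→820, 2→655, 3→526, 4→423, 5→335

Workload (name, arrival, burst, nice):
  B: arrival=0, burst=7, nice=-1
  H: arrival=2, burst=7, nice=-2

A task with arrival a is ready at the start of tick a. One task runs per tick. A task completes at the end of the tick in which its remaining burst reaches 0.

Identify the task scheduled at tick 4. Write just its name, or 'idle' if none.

t=0: vr[B=0] → run B
t=1: vr[B=1024/1277] → run B
t=2: vr[B=2048/1277 H=2048/1277] → run B
t=3: vr[B=3072/1277 H=2048/1277] → run H
t=4: vr[B=3072/1277 H=2277888/1012661] → run H
t=5: vr[B=3072/1277 H=2931712/1012661] → run B
t=6: vr[B=4096/1277 H=2931712/1012661] → run H
t=7: vr[B=4096/1277 H=3585536/1012661] → run B
t=8: vr[B=5120/1277 H=3585536/1012661] → run H
t=9: vr[B=5120/1277 H=4239360/1012661] → run B
t=10: vr[B=6144/1277 H=4239360/1012661] → run H
t=11: vr[B=6144/1277 H=4893184/1012661] → run B
t=12: vr[H=4893184/1012661] → run H
t=13: vr[H=5547008/1012661] → run H
t=14: (idle)
t=15: (idle)

running at tick 4 = H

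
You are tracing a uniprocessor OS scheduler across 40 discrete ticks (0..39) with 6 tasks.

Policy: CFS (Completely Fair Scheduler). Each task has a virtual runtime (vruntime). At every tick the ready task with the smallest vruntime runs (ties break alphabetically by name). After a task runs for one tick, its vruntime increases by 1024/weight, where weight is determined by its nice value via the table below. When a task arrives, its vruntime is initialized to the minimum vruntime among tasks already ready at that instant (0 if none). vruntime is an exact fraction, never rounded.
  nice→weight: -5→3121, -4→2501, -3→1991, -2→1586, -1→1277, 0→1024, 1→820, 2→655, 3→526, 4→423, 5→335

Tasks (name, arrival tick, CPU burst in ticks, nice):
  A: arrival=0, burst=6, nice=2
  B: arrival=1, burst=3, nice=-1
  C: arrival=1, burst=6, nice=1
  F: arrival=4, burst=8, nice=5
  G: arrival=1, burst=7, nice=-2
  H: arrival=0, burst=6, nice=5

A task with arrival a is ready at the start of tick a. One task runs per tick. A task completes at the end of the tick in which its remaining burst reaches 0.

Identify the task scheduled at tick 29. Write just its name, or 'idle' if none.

running at tick 29 = H

t=0: vr[A=0 H=0] → run A
t=1: vr[A=1024/655 B=0 C=0 G=0 H=0] → run B
t=2: vr[A=1024/655 B=1024/1277 C=0 G=0 H=0] → run C
t=3: vr[A=1024/655 B=1024/1277 C=256/205 G=0 H=0] → run G
t=4: vr[A=1024/655 B=1024/1277 C=256/205 F=0 G=512/793 H=0] → run F
t=5: vr[A=1024/655 B=1024/1277 C=256/205 F=1024/335 G=512/793 H=0] → run H
t=6: vr[A=1024/655 B=1024/1277 C=256/205 F=1024/335 G=512/793 H=1024/335] → run G
t=7: vr[A=1024/655 B=1024/1277 C=256/205 F=1024/335 G=1024/793 H=1024/335] → run B
t=8: vr[A=1024/655 B=2048/1277 C=256/205 F=1024/335 G=1024/793 H=1024/335] → run C
t=9: vr[A=1024/655 B=2048/1277 C=512/205 F=1024/335 G=1024/793 H=1024/335] → run G
t=10: vr[A=1024/655 B=2048/1277 C=512/205 F=1024/335 G=1536/793 H=1024/335] → run A
t=11: vr[A=2048/655 B=2048/1277 C=512/205 F=1024/335 G=1536/793 H=1024/335] → run B
t=12: vr[A=2048/655 C=512/205 F=1024/335 G=1536/793 H=1024/335] → run G
t=13: vr[A=2048/655 C=512/205 F=1024/335 G=2048/793 H=1024/335] → run C
t=14: vr[A=2048/655 C=768/205 F=1024/335 G=2048/793 H=1024/335] → run G
t=15: vr[A=2048/655 C=768/205 F=1024/335 G=2560/793 H=1024/335] → run F
t=16: vr[A=2048/655 C=768/205 F=2048/335 G=2560/793 H=1024/335] → run H
t=17: vr[A=2048/655 C=768/205 F=2048/335 G=2560/793 H=2048/335] → run A
t=18: vr[A=3072/655 C=768/205 F=2048/335 G=2560/793 H=2048/335] → run G
t=19: vr[A=3072/655 C=768/205 F=2048/335 G=3072/793 H=2048/335] → run C
t=20: vr[A=3072/655 C=1024/205 F=2048/335 G=3072/793 H=2048/335] → run G
t=21: vr[A=3072/655 C=1024/205 F=2048/335 H=2048/335] → run A
t=22: vr[A=4096/655 C=1024/205 F=2048/335 H=2048/335] → run C
t=23: vr[A=4096/655 C=256/41 F=2048/335 H=2048/335] → run F
t=24: vr[A=4096/655 C=256/41 F=3072/335 H=2048/335] → run H
t=25: vr[A=4096/655 C=256/41 F=3072/335 H=3072/335] → run C
t=26: vr[A=4096/655 F=3072/335 H=3072/335] → run A
t=27: vr[A=1024/131 F=3072/335 H=3072/335] → run A
t=28: vr[F=3072/335 H=3072/335] → run F
t=29: vr[F=4096/335 H=3072/335] → run H
t=30: vr[F=4096/335 H=4096/335] → run F
t=31: vr[F=1024/67 H=4096/335] → run H
t=32: vr[F=1024/67 H=1024/67] → run F
t=33: vr[F=6144/335 H=1024/67] → run H
t=34: vr[F=6144/335] → run F
t=35: vr[F=7168/335] → run F
t=36: (idle)
t=37: (idle)
t=38: (idle)
t=39: (idle)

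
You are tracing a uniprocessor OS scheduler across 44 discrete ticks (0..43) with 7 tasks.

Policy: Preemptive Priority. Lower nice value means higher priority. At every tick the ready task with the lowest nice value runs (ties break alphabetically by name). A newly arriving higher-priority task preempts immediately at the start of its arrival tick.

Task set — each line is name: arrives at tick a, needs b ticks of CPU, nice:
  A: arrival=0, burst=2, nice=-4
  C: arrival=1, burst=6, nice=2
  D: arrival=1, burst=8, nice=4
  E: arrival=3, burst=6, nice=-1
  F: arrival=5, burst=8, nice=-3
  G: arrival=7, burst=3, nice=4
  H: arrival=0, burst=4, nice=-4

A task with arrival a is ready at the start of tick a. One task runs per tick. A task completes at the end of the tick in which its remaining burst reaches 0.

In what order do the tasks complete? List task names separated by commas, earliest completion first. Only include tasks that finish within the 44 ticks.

completion order = A, H, F, E, C, D, G

t=0: ready={A,H} → run A
t=1: ready={A,C,D,H} → run A
t=2: ready={C,D,H} → run H
t=3: ready={C,D,E,H} → run H
t=4: ready={C,D,E,H} → run H
t=5: ready={C,D,E,F,H} → run H
t=6: ready={C,D,E,F} → run F
t=7: ready={C,D,E,F,G} → run F
t=8: ready={C,D,E,F,G} → run F
t=9: ready={C,D,E,F,G} → run F
t=10: ready={C,D,E,F,G} → run F
t=11: ready={C,D,E,F,G} → run F
t=12: ready={C,D,E,F,G} → run F
t=13: ready={C,D,E,F,G} → run F
t=14: ready={C,D,E,G} → run E
t=15: ready={C,D,E,G} → run E
t=16: ready={C,D,E,G} → run E
t=17: ready={C,D,E,G} → run E
t=18: ready={C,D,E,G} → run E
t=19: ready={C,D,E,G} → run E
t=20: ready={C,D,G} → run C
t=21: ready={C,D,G} → run C
t=22: ready={C,D,G} → run C
t=23: ready={C,D,G} → run C
t=24: ready={C,D,G} → run C
t=25: ready={C,D,G} → run C
t=26: ready={D,G} → run D
t=27: ready={D,G} → run D
t=28: ready={D,G} → run D
t=29: ready={D,G} → run D
t=30: ready={D,G} → run D
t=31: ready={D,G} → run D
t=32: ready={D,G} → run D
t=33: ready={D,G} → run D
t=34: ready={G} → run G
t=35: ready={G} → run G
t=36: ready={G} → run G
t=37: (idle)
t=38: (idle)
t=39: (idle)
t=40: (idle)
t=41: (idle)
t=42: (idle)
t=43: (idle)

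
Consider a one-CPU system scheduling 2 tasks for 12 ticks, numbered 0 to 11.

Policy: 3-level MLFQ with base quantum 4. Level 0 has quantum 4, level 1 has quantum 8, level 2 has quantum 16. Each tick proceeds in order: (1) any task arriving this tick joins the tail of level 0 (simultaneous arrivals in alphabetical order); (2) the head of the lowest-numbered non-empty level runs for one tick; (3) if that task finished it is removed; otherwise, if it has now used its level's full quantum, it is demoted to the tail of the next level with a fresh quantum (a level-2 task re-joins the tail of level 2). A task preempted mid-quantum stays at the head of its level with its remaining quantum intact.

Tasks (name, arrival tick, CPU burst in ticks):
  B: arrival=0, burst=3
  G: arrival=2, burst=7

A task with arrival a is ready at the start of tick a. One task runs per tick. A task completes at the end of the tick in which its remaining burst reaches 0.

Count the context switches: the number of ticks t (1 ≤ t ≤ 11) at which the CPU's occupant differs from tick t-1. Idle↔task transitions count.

t=0: L0/L1/L2 = B/-/- → run B
t=1: L0/L1/L2 = B/-/- → run B
t=2: L0/L1/L2 = BG/-/- → run B
t=3: L0/L1/L2 = G/-/- → run G
t=4: L0/L1/L2 = G/-/- → run G
t=5: L0/L1/L2 = G/-/- → run G
t=6: L0/L1/L2 = G/-/- → run G
t=7: L0/L1/L2 = -/G/- → run G
t=8: L0/L1/L2 = -/G/- → run G
t=9: L0/L1/L2 = -/G/- → run G
t=10: (idle)
t=11: (idle)

context switches = 2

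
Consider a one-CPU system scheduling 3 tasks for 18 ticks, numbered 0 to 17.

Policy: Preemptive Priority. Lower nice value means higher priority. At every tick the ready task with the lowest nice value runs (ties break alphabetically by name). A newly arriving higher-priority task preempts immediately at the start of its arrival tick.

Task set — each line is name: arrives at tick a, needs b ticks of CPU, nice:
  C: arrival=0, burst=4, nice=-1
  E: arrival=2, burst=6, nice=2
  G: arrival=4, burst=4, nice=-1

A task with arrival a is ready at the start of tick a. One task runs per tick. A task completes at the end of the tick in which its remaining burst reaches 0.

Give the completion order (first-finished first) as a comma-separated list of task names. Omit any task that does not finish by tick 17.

t=0: ready={C} → run C
t=1: ready={C} → run C
t=2: ready={C,E} → run C
t=3: ready={C,E} → run C
t=4: ready={E,G} → run G
t=5: ready={E,G} → run G
t=6: ready={E,G} → run G
t=7: ready={E,G} → run G
t=8: ready={E} → run E
t=9: ready={E} → run E
t=10: ready={E} → run E
t=11: ready={E} → run E
t=12: ready={E} → run E
t=13: ready={E} → run E
t=14: (idle)
t=15: (idle)
t=16: (idle)
t=17: (idle)

completion order = C, G, E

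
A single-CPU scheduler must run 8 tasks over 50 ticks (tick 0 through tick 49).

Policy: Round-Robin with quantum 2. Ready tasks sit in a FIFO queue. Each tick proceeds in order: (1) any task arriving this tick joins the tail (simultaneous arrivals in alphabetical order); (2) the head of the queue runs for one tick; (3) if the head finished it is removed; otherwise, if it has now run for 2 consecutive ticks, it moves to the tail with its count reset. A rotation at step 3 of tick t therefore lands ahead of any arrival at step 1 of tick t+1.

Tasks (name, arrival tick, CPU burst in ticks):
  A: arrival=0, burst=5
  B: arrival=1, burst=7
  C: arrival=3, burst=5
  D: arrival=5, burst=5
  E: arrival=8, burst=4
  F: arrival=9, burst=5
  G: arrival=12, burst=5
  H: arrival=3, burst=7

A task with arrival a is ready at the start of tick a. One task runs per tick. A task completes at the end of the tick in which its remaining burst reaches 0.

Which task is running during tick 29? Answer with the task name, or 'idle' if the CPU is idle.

t=0: queue=[A] q_used=0 → run A
t=1: queue=[A,B] q_used=1 → run A
t=2: queue=[B,A] q_used=0 → run B
t=3: queue=[B,A,C,H] q_used=1 → run B
t=4: queue=[A,C,H,B] q_used=0 → run A
t=5: queue=[A,C,H,B,D] q_used=1 → run A
t=6: queue=[C,H,B,D,A] q_used=0 → run C
t=7: queue=[C,H,B,D,A] q_used=1 → run C
t=8: queue=[H,B,D,A,C,E] q_used=0 → run H
t=9: queue=[H,B,D,A,C,E,F] q_used=1 → run H
t=10: queue=[B,D,A,C,E,F,H] q_used=0 → run B
t=11: queue=[B,D,A,C,E,F,H] q_used=1 → run B
t=12: queue=[D,A,C,E,F,H,B,G] q_used=0 → run D
t=13: queue=[D,A,C,E,F,H,B,G] q_used=1 → run D
t=14: queue=[A,C,E,F,H,B,G,D] q_used=0 → run A
t=15: queue=[C,E,F,H,B,G,D] q_used=0 → run C
t=16: queue=[C,E,F,H,B,G,D] q_used=1 → run C
t=17: queue=[E,F,H,B,G,D,C] q_used=0 → run E
t=18: queue=[E,F,H,B,G,D,C] q_used=1 → run E
t=19: queue=[F,H,B,G,D,C,E] q_used=0 → run F
t=20: queue=[F,H,B,G,D,C,E] q_used=1 → run F
t=21: queue=[H,B,G,D,C,E,F] q_used=0 → run H
t=22: queue=[H,B,G,D,C,E,F] q_used=1 → run H
t=23: queue=[B,G,D,C,E,F,H] q_used=0 → run B
t=24: queue=[B,G,D,C,E,F,H] q_used=1 → run B
t=25: queue=[G,D,C,E,F,H,B] q_used=0 → run G
t=26: queue=[G,D,C,E,F,H,B] q_used=1 → run G
t=27: queue=[D,C,E,F,H,B,G] q_used=0 → run D
t=28: queue=[D,C,E,F,H,B,G] q_used=1 → run D
t=29: queue=[C,E,F,H,B,G,D] q_used=0 → run C
t=30: queue=[E,F,H,B,G,D] q_used=0 → run E
t=31: queue=[E,F,H,B,G,D] q_used=1 → run E
t=32: queue=[F,H,B,G,D] q_used=0 → run F
t=33: queue=[F,H,B,G,D] q_used=1 → run F
t=34: queue=[H,B,G,D,F] q_used=0 → run H
t=35: queue=[H,B,G,D,F] q_used=1 → run H
t=36: queue=[B,G,D,F,H] q_used=0 → run B
t=37: queue=[G,D,F,H] q_used=0 → run G
t=38: queue=[G,D,F,H] q_used=1 → run G
t=39: queue=[D,F,H,G] q_used=0 → run D
t=40: queue=[F,H,G] q_used=0 → run F
t=41: queue=[H,G] q_used=0 → run H
t=42: queue=[G] q_used=0 → run G
t=43: (idle)
t=44: (idle)
t=45: (idle)
t=46: (idle)
t=47: (idle)
t=48: (idle)
t=49: (idle)

running at tick 29 = C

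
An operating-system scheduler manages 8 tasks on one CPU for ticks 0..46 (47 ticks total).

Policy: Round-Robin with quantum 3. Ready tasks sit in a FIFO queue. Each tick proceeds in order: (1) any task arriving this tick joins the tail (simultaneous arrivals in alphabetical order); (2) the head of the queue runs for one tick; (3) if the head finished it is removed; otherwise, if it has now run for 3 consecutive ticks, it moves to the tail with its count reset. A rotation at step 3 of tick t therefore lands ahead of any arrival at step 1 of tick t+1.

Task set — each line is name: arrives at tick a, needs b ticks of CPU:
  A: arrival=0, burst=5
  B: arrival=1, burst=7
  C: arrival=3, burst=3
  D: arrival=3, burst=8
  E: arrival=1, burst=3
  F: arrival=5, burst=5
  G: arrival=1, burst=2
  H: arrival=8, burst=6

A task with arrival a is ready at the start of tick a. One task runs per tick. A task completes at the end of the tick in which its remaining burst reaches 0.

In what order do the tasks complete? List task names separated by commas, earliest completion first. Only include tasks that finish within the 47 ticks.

t=0: queue=[A] q_used=0 → run A
t=1: queue=[A,B,E,G] q_used=1 → run A
t=2: queue=[A,B,E,G] q_used=2 → run A
t=3: queue=[B,E,G,A,C,D] q_used=0 → run B
t=4: queue=[B,E,G,A,C,D] q_used=1 → run B
t=5: queue=[B,E,G,A,C,D,F] q_used=2 → run B
t=6: queue=[E,G,A,C,D,F,B] q_used=0 → run E
t=7: queue=[E,G,A,C,D,F,B] q_used=1 → run E
t=8: queue=[E,G,A,C,D,F,B,H] q_used=2 → run E
t=9: queue=[G,A,C,D,F,B,H] q_used=0 → run G
t=10: queue=[G,A,C,D,F,B,H] q_used=1 → run G
t=11: queue=[A,C,D,F,B,H] q_used=0 → run A
t=12: queue=[A,C,D,F,B,H] q_used=1 → run A
t=13: queue=[C,D,F,B,H] q_used=0 → run C
t=14: queue=[C,D,F,B,H] q_used=1 → run C
t=15: queue=[C,D,F,B,H] q_used=2 → run C
t=16: queue=[D,F,B,H] q_used=0 → run D
t=17: queue=[D,F,B,H] q_used=1 → run D
t=18: queue=[D,F,B,H] q_used=2 → run D
t=19: queue=[F,B,H,D] q_used=0 → run F
t=20: queue=[F,B,H,D] q_used=1 → run F
t=21: queue=[F,B,H,D] q_used=2 → run F
t=22: queue=[B,H,D,F] q_used=0 → run B
t=23: queue=[B,H,D,F] q_used=1 → run B
t=24: queue=[B,H,D,F] q_used=2 → run B
t=25: queue=[H,D,F,B] q_used=0 → run H
t=26: queue=[H,D,F,B] q_used=1 → run H
t=27: queue=[H,D,F,B] q_used=2 → run H
t=28: queue=[D,F,B,H] q_used=0 → run D
t=29: queue=[D,F,B,H] q_used=1 → run D
t=30: queue=[D,F,B,H] q_used=2 → run D
t=31: queue=[F,B,H,D] q_used=0 → run F
t=32: queue=[F,B,H,D] q_used=1 → run F
t=33: queue=[B,H,D] q_used=0 → run B
t=34: queue=[H,D] q_used=0 → run H
t=35: queue=[H,D] q_used=1 → run H
t=36: queue=[H,D] q_used=2 → run H
t=37: queue=[D] q_used=0 → run D
t=38: queue=[D] q_used=1 → run D
t=39: (idle)
t=40: (idle)
t=41: (idle)
t=42: (idle)
t=43: (idle)
t=44: (idle)
t=45: (idle)
t=46: (idle)

completion order = E, G, A, C, F, B, H, D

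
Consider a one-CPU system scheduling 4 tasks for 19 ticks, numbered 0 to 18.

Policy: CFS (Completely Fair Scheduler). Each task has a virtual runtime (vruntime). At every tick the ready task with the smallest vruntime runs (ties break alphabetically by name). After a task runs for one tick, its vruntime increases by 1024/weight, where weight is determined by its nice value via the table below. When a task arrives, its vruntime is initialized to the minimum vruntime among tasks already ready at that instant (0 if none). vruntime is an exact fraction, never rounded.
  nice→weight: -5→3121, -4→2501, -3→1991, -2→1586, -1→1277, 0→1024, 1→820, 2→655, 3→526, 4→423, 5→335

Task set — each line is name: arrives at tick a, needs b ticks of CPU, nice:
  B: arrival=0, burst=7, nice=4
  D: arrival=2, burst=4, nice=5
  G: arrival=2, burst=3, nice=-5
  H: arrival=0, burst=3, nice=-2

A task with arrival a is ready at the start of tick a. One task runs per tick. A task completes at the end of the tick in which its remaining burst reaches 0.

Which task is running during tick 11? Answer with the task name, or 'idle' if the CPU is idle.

t=0: vr[B=0 H=0] → run B
t=1: vr[B=1024/423 H=0] → run H
t=2: vr[B=1024/423 D=512/793 G=512/793 H=512/793] → run D
t=3: vr[B=1024/423 D=983552/265655 G=512/793 H=512/793] → run G
t=4: vr[B=1024/423 D=983552/265655 G=2409984/2474953 H=512/793] → run H
t=5: vr[B=1024/423 D=983552/265655 G=2409984/2474953 H=1024/793] → run G
t=6: vr[B=1024/423 D=983552/265655 G=3222016/2474953 H=1024/793] → run H
t=7: vr[B=1024/423 D=983552/265655 G=3222016/2474953] → run G
t=8: vr[B=1024/423 D=983552/265655] → run B
t=9: vr[B=2048/423 D=983552/265655] → run D
t=10: vr[B=2048/423 D=1795584/265655] → run B
t=11: vr[B=1024/141 D=1795584/265655] → run D
t=12: vr[B=1024/141 D=2607616/265655] → run B
t=13: vr[B=4096/423 D=2607616/265655] → run B
t=14: vr[B=5120/423 D=2607616/265655] → run D
t=15: vr[B=5120/423] → run B
t=16: vr[B=2048/141] → run B
t=17: (idle)
t=18: (idle)

running at tick 11 = D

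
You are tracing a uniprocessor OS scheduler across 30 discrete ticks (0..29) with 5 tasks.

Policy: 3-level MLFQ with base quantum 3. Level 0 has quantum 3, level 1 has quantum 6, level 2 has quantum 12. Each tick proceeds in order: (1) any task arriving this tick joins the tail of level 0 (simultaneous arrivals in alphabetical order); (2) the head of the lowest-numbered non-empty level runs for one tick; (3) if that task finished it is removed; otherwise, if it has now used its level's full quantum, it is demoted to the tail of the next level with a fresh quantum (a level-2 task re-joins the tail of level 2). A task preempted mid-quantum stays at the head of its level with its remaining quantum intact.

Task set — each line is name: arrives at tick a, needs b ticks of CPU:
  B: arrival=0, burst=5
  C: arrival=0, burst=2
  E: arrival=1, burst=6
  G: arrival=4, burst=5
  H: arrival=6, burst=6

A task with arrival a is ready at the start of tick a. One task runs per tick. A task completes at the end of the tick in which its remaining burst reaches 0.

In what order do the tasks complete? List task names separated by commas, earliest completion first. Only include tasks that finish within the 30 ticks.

completion order = C, B, E, G, H

t=0: L0/L1/L2 = BC/-/- → run B
t=1: L0/L1/L2 = BCE/-/- → run B
t=2: L0/L1/L2 = BCE/-/- → run B
t=3: L0/L1/L2 = CE/B/- → run C
t=4: L0/L1/L2 = CEG/B/- → run C
t=5: L0/L1/L2 = EG/B/- → run E
t=6: L0/L1/L2 = EGH/B/- → run E
t=7: L0/L1/L2 = EGH/B/- → run E
t=8: L0/L1/L2 = GH/BE/- → run G
t=9: L0/L1/L2 = GH/BE/- → run G
t=10: L0/L1/L2 = GH/BE/- → run G
t=11: L0/L1/L2 = H/BEG/- → run H
t=12: L0/L1/L2 = H/BEG/- → run H
t=13: L0/L1/L2 = H/BEG/- → run H
t=14: L0/L1/L2 = -/BEGH/- → run B
t=15: L0/L1/L2 = -/BEGH/- → run B
t=16: L0/L1/L2 = -/EGH/- → run E
t=17: L0/L1/L2 = -/EGH/- → run E
t=18: L0/L1/L2 = -/EGH/- → run E
t=19: L0/L1/L2 = -/GH/- → run G
t=20: L0/L1/L2 = -/GH/- → run G
t=21: L0/L1/L2 = -/H/- → run H
t=22: L0/L1/L2 = -/H/- → run H
t=23: L0/L1/L2 = -/H/- → run H
t=24: (idle)
t=25: (idle)
t=26: (idle)
t=27: (idle)
t=28: (idle)
t=29: (idle)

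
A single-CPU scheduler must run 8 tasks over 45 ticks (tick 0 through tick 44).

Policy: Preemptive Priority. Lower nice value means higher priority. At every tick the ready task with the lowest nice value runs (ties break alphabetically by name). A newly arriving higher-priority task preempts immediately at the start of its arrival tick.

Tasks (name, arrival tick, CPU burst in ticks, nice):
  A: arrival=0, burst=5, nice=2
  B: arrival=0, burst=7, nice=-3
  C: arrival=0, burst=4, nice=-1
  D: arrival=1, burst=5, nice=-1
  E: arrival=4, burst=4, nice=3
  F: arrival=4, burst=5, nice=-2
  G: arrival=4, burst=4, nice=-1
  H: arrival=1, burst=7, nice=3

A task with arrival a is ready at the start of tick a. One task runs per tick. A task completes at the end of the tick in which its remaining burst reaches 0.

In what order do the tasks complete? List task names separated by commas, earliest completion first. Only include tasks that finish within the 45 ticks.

t=0: ready={A,B,C} → run B
t=1: ready={A,B,C,D,H} → run B
t=2: ready={A,B,C,D,H} → run B
t=3: ready={A,B,C,D,H} → run B
t=4: ready={A,B,C,D,E,F,G,H} → run B
t=5: ready={A,B,C,D,E,F,G,H} → run B
t=6: ready={A,B,C,D,E,F,G,H} → run B
t=7: ready={A,C,D,E,F,G,H} → run F
t=8: ready={A,C,D,E,F,G,H} → run F
t=9: ready={A,C,D,E,F,G,H} → run F
t=10: ready={A,C,D,E,F,G,H} → run F
t=11: ready={A,C,D,E,F,G,H} → run F
t=12: ready={A,C,D,E,G,H} → run C
t=13: ready={A,C,D,E,G,H} → run C
t=14: ready={A,C,D,E,G,H} → run C
t=15: ready={A,C,D,E,G,H} → run C
t=16: ready={A,D,E,G,H} → run D
t=17: ready={A,D,E,G,H} → run D
t=18: ready={A,D,E,G,H} → run D
t=19: ready={A,D,E,G,H} → run D
t=20: ready={A,D,E,G,H} → run D
t=21: ready={A,E,G,H} → run G
t=22: ready={A,E,G,H} → run G
t=23: ready={A,E,G,H} → run G
t=24: ready={A,E,G,H} → run G
t=25: ready={A,E,H} → run A
t=26: ready={A,E,H} → run A
t=27: ready={A,E,H} → run A
t=28: ready={A,E,H} → run A
t=29: ready={A,E,H} → run A
t=30: ready={E,H} → run E
t=31: ready={E,H} → run E
t=32: ready={E,H} → run E
t=33: ready={E,H} → run E
t=34: ready={H} → run H
t=35: ready={H} → run H
t=36: ready={H} → run H
t=37: ready={H} → run H
t=38: ready={H} → run H
t=39: ready={H} → run H
t=40: ready={H} → run H
t=41: (idle)
t=42: (idle)
t=43: (idle)
t=44: (idle)

completion order = B, F, C, D, G, A, E, H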